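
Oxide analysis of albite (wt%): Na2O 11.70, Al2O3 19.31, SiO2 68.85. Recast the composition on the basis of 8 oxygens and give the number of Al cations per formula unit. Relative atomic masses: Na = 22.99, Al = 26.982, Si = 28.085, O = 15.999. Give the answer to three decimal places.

0.994 Al apfu

11.70 wt% Na2O ÷ 61.979 g/mol = 0.18877 mol, giving 0.37754 Na and 0.18877 O.
19.31 wt% Al2O3 ÷ 101.961 g/mol = 0.18939 mol, giving 0.37878 Al and 0.56817 O.
68.85 wt% SiO2 ÷ 60.083 g/mol = 1.14591 mol, giving 1.14591 Si and 2.29182 O.
Oxygen sums to 3.04876; scaling by 8/3.04876 = 2.62402 puts the formula on 8 O.
Al: 0.37878 × 2.62402 = 0.994 atoms per formula unit.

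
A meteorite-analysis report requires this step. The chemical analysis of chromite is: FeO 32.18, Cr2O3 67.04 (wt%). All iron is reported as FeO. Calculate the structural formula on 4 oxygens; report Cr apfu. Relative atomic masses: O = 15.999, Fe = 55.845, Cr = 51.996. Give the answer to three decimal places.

1.992 Cr apfu

FeO (M=71.844): mol = 0.44791; Fe = 0.44791, O = 0.44791.
Cr2O3 (M=151.989): mol = 0.44108; Cr = 0.88216, O = 1.32324.
ΣO = 1.77115; factor = 4/ΣO = 2.25842.
Cr apfu = 0.88216 × 2.25842 = 1.992.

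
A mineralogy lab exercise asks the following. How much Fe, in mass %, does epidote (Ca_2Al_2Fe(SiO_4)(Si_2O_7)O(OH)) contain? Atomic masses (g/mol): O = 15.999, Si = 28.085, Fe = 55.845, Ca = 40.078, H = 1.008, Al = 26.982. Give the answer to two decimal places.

11.56 mass %

Molar mass of Ca_2Al_2Fe(SiO_4)(Si_2O_7)O(OH): 2×40.078 + 2×26.982 + 1×55.845 + 3×28.085 + 13×15.999 + 1×1.008 = 483.215 g/mol.
Mass of Fe per formula unit: 1 × 55.845 = 55.845 g.
Weight fraction Fe = 55.845 / 483.215 = 0.1156.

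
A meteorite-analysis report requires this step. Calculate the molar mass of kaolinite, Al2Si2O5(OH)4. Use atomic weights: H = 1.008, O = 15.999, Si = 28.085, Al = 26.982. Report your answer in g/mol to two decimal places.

258.16 g/mol

Al: 2 × 26.982 = 53.9640
Si: 2 × 28.085 = 56.1700
O: 9 × 15.999 = 143.9910
H: 4 × 1.008 = 4.0320
Summing the contributions gives the formula mass.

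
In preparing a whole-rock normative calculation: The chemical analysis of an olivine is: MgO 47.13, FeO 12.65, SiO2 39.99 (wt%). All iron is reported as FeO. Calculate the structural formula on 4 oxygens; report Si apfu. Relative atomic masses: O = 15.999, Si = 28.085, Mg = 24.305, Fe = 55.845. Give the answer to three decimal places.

MgO (M=40.304): mol = 1.16936; Mg = 1.16936, O = 1.16936.
FeO (M=71.844): mol = 0.17608; Fe = 0.17608, O = 0.17608.
SiO2 (M=60.083): mol = 0.66558; Si = 0.66558, O = 1.33116.
ΣO = 2.67660; factor = 4/ΣO = 1.49443.
Si apfu = 0.66558 × 1.49443 = 0.995.

0.995 Si apfu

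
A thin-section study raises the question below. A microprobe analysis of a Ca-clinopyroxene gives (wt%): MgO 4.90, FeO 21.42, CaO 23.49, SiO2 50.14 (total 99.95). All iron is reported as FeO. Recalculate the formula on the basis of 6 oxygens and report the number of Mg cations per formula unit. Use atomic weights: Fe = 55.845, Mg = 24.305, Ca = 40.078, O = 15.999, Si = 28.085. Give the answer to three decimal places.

0.291 Mg apfu

MgO: 4.90/40.304 = 0.12158 mol → 0.12158 mol Mg, 0.12158 mol O.
FeO: 21.42/71.844 = 0.29815 mol → 0.29815 mol Fe, 0.29815 mol O.
CaO: 23.49/56.077 = 0.41889 mol → 0.41889 mol Ca, 0.41889 mol O.
SiO2: 50.14/60.083 = 0.83451 mol → 0.83451 mol Si, 1.66902 mol O.
Total oxygen = 2.50764 mol. Normalization factor = 6/2.50764 = 2.39269.
Mg per 6 O = 0.12158 × 2.39269 = 0.291.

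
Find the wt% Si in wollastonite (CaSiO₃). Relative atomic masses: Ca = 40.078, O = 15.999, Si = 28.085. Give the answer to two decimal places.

24.18 mass %

Molar mass of CaSiO₃: 1×40.078 + 1×28.085 + 3×15.999 = 116.160 g/mol.
Mass of Si per formula unit: 1 × 28.085 = 28.085 g.
Weight fraction Si = 28.085 / 116.160 = 0.2418.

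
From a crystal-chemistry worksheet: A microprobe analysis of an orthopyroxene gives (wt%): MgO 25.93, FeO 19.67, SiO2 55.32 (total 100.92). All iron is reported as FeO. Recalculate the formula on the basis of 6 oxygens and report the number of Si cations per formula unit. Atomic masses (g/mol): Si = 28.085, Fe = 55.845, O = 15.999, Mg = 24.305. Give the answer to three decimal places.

MgO: 25.93/40.304 = 0.64336 mol → 0.64336 mol Mg, 0.64336 mol O.
FeO: 19.67/71.844 = 0.27379 mol → 0.27379 mol Fe, 0.27379 mol O.
SiO2: 55.32/60.083 = 0.92073 mol → 0.92073 mol Si, 1.84146 mol O.
Total oxygen = 2.75861 mol. Normalization factor = 6/2.75861 = 2.17501.
Si per 6 O = 0.92073 × 2.17501 = 2.003.

2.003 Si apfu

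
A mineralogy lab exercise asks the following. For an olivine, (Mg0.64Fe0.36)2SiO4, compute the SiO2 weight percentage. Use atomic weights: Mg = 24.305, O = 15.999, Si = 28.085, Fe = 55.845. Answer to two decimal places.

Molar mass of (Mg0.64Fe0.36)2SiO4 = 1.28*24.305 + 0.72*55.845 + 1*28.085 + 4*15.999 = 163.400 g/mol.
Each formula unit contains 1 Si, equivalent to 1/1 = 1.0000 mol SiO2.
M(SiO2) = 1×28.085 + 2×15.999 = 60.083 g/mol.
Mass of SiO2 per formula unit = 1.0000 × 60.083 = 60.083 g.
SiO2 wt% = 60.083 / 163.400 × 100 = 36.77%.

36.77 wt%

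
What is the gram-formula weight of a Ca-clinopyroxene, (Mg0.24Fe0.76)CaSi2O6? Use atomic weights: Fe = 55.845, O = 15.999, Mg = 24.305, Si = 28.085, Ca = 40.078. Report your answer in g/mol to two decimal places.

The formula mass is the sum 0.24(24.305) + 0.76(55.845) + 1(40.078) + 2(28.085) + 6(15.999).

240.52 g/mol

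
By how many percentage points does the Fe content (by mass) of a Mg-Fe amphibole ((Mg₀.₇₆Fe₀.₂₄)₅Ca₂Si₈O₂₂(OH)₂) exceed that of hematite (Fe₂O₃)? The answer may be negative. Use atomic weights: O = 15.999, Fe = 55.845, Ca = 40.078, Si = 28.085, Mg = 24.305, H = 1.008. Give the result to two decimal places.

-62.06 percentage points

Fe in (Mg₀.₇₆Fe₀.₂₄)₅Ca₂Si₈O₂₂(OH)₂: molar mass 850.201 g/mol; 1.20×55.845 = 67.014 g → 7.88 wt%.
Fe in Fe₂O₃: molar mass 159.687 g/mol; 2×55.845 = 111.690 g → 69.94 wt%.
Difference = 7.88 − 69.94 = -62.06 percentage points.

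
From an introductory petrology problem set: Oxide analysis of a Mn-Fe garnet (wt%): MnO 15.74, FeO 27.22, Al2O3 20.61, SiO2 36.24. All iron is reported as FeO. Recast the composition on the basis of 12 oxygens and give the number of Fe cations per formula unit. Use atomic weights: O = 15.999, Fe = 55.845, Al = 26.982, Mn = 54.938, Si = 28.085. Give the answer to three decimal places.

1.884 Fe apfu

MnO: 15.74/70.937 = 0.22189 mol → 0.22189 mol Mn, 0.22189 mol O.
FeO: 27.22/71.844 = 0.37888 mol → 0.37888 mol Fe, 0.37888 mol O.
Al2O3: 20.61/101.961 = 0.20214 mol → 0.40428 mol Al, 0.60642 mol O.
SiO2: 36.24/60.083 = 0.60317 mol → 0.60317 mol Si, 1.20634 mol O.
Total oxygen = 2.41353 mol. Normalization factor = 12/2.41353 = 4.97197.
Fe per 12 O = 0.37888 × 4.97197 = 1.884.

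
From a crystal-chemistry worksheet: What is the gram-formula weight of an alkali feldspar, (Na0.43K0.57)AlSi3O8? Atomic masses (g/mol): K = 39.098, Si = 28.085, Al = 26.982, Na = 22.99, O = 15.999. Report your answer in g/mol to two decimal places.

M = 0.43·22.99 + 0.57·39.098 + 1·26.982 + 3·28.085 + 8·15.999

271.40 g/mol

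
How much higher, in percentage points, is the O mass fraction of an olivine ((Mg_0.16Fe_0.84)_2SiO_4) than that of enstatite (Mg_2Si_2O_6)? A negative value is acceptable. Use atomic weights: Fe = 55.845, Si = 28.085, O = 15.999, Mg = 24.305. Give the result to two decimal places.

O in (Mg_0.16Fe_0.84)_2SiO_4: molar mass 193.678 g/mol; 4×15.999 = 63.996 g → 33.04 wt%.
O in Mg_2Si_2O_6: molar mass 200.774 g/mol; 6×15.999 = 95.994 g → 47.81 wt%.
Difference = 33.04 − 47.81 = -14.77 percentage points.

-14.77 percentage points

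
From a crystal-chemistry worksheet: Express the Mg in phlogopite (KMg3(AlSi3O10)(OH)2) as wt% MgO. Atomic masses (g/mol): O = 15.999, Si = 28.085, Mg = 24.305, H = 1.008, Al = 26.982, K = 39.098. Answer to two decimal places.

M(KMg3(AlSi3O10)(OH)2) = 417.254 g/mol; M(MgO) = 40.304 g/mol.
Moles MgO per formula unit = 3 Mg ÷ 1 = 3.0000.
MgO fraction = (3.0000 × 40.304) / 417.254 = 120.912/417.254 = 0.2898.

28.98 wt%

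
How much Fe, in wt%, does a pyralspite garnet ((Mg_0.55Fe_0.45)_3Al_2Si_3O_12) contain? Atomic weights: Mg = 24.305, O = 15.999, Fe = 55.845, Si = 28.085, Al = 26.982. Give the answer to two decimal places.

16.92 wt%

M((Mg_0.55Fe_0.45)_3Al_2Si_3O_12) = 445.701 g/mol.
Fe contributes 1.35 × 55.845 = 75.391 g per mole.
75.391/445.701 = 0.1692 → 16.92%.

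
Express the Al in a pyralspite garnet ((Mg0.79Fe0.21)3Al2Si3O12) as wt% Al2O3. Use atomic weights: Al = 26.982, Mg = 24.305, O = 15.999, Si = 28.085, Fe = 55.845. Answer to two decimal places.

Formula mass = 422.992 g/mol.
2 Al → 1.0000 mol Al2O3 per formula unit; M(Al2O3) = 101.961, so Al2O3 mass = 101.961 g.
101.961/422.992 × 100 = 24.10 wt%.

24.10 wt%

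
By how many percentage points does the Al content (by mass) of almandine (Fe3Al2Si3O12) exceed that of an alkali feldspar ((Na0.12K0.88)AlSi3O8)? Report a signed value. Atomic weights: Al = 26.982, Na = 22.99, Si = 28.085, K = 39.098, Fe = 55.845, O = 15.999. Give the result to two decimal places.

M(Fe3Al2Si3O12) = 497.742 g/mol, so wt% Al = 53.964/497.742 × 100 = 10.84%.
M((Na0.12K0.88)AlSi3O8) = 276.394 g/mol, so wt% Al = 26.982/276.394 × 100 = 9.76%.
10.84 − 9.76 = 1.08 pp.

1.08 percentage points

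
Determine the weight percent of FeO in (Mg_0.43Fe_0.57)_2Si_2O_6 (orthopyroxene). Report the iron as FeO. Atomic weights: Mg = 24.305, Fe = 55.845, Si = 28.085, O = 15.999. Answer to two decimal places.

M((Mg_0.43Fe_0.57)_2Si_2O_6) = 236.730 g/mol; M(FeO) = 71.844 g/mol.
Moles FeO per formula unit = 1.14 Fe ÷ 1 = 1.1400.
FeO fraction = (1.1400 × 71.844) / 236.730 = 81.902/236.730 = 0.3460.

34.60 wt%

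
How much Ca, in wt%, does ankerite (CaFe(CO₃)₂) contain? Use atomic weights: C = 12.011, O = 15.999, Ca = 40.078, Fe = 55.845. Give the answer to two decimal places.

18.56 wt%

Formula mass = 1·40.078 + 1·55.845 + 2·12.011 + 6·15.999 = 215.939 g/mol, of which 40.078 g is Ca.
So Ca makes up 40.078/215.939 = 0.1856 of the mass, i.e. 18.56%.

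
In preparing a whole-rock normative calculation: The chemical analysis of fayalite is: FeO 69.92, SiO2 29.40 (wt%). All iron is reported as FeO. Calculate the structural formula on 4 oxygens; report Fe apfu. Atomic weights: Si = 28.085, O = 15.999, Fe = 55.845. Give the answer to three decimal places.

FeO: 69.92/71.844 = 0.97322 mol → 0.97322 mol Fe, 0.97322 mol O.
SiO2: 29.40/60.083 = 0.48932 mol → 0.48932 mol Si, 0.97864 mol O.
Total oxygen = 1.95186 mol. Normalization factor = 4/1.95186 = 2.04933.
Fe per 4 O = 0.97322 × 2.04933 = 1.994.

1.994 Fe apfu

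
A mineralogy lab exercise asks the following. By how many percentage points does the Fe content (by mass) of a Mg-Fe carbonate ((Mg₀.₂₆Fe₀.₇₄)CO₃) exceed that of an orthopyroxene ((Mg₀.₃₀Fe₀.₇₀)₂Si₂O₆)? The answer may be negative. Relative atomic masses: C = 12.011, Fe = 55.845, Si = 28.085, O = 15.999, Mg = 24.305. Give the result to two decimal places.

6.47 percentage points

Fe in (Mg₀.₂₆Fe₀.₇₄)CO₃: molar mass 107.653 g/mol; 0.74×55.845 = 41.325 g → 38.39 wt%.
Fe in (Mg₀.₃₀Fe₀.₇₀)₂Si₂O₆: molar mass 244.930 g/mol; 1.40×55.845 = 78.183 g → 31.92 wt%.
Difference = 38.39 − 31.92 = 6.47 percentage points.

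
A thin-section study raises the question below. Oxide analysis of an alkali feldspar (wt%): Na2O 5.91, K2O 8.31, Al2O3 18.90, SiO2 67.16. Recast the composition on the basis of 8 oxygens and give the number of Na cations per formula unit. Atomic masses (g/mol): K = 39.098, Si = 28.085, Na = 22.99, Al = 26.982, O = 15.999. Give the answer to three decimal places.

Na2O (M=61.979): mol = 0.09535; Na = 0.19070, O = 0.09535.
K2O (M=94.195): mol = 0.08822; K = 0.17644, O = 0.08822.
Al2O3 (M=101.961): mol = 0.18536; Al = 0.37072, O = 0.55608.
SiO2 (M=60.083): mol = 1.11779; Si = 1.11779, O = 2.23558.
ΣO = 2.97523; factor = 8/ΣO = 2.68887.
Na apfu = 0.19070 × 2.68887 = 0.513.

0.513 Na apfu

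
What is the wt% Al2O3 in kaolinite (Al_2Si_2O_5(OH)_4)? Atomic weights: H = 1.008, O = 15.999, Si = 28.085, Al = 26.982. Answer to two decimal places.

39.50 wt%

Formula mass = 258.157 g/mol.
2 Al → 1.0000 mol Al2O3 per formula unit; M(Al2O3) = 101.961, so Al2O3 mass = 101.961 g.
101.961/258.157 × 100 = 39.50 wt%.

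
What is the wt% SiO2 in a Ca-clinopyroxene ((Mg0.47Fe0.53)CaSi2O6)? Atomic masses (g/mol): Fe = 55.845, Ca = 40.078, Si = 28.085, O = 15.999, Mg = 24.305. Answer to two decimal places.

51.52 wt%

Molar mass of (Mg0.47Fe0.53)CaSi2O6 = 0.47·24.305 + 0.53·55.845 + 1·40.078 + 2·28.085 + 6·15.999 = 233.263 g/mol.
Each formula unit contains 2 Si, equivalent to 2/1 = 2.0000 mol SiO2.
M(SiO2) = 1×28.085 + 2×15.999 = 60.083 g/mol.
Mass of SiO2 per formula unit = 2.0000 × 60.083 = 120.166 g.
SiO2 wt% = 120.166 / 233.263 × 100 = 51.52%.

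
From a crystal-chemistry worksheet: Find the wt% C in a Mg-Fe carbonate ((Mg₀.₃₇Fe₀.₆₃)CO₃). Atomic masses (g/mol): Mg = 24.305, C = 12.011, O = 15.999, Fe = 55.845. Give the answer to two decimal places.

11.53 weight percent

M((Mg₀.₃₇Fe₀.₆₃)CO₃) = 104.183 g/mol.
C contributes 1 × 12.011 = 12.011 g per mole.
12.011/104.183 = 0.1153 → 11.53%.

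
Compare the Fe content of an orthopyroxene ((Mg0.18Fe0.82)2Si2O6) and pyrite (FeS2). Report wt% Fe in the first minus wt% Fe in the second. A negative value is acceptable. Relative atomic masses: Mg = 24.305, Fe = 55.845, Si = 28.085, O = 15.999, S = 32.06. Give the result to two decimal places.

-10.28 percentage points

M((Mg0.18Fe0.82)2Si2O6) = 252.500 g/mol, so wt% Fe = 91.586/252.500 × 100 = 36.27%.
M(FeS2) = 119.965 g/mol, so wt% Fe = 55.845/119.965 × 100 = 46.55%.
36.27 − 46.55 = -10.28 pp.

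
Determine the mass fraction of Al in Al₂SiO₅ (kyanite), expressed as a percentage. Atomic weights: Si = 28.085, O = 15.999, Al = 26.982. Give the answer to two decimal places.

Molar mass of Al₂SiO₅: 2×26.982 + 1×28.085 + 5×15.999 = 162.044 g/mol.
Mass of Al per formula unit: 2 × 26.982 = 53.964 g.
Weight fraction Al = 53.964 / 162.044 = 0.3330.

33.30 weight percent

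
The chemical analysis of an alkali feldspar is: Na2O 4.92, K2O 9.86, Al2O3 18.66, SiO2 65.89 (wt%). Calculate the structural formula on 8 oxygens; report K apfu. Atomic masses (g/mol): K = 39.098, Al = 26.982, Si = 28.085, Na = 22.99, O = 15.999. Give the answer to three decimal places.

0.572 K apfu

Na2O (M=61.979): mol = 0.07938; Na = 0.15876, O = 0.07938.
K2O (M=94.195): mol = 0.10468; K = 0.20936, O = 0.10468.
Al2O3 (M=101.961): mol = 0.18301; Al = 0.36602, O = 0.54903.
SiO2 (M=60.083): mol = 1.09665; Si = 1.09665, O = 2.19330.
ΣO = 2.92639; factor = 8/ΣO = 2.73374.
K apfu = 0.20936 × 2.73374 = 0.572.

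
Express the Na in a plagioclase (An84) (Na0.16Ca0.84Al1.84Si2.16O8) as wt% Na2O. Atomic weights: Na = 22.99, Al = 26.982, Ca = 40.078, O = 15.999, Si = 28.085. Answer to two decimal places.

Molar mass of Na0.16Ca0.84Al1.84Si2.16O8 = 0.16·22.99 + 0.84·40.078 + 1.84·26.982 + 2.16·28.085 + 8·15.999 = 275.646 g/mol.
Each formula unit contains 0.16 Na, equivalent to 0.16/2 = 0.0800 mol Na2O.
M(Na2O) = 2×22.99 + 1×15.999 = 61.979 g/mol.
Mass of Na2O per formula unit = 0.0800 × 61.979 = 4.958 g.
Na2O wt% = 4.958 / 275.646 × 100 = 1.80%.

1.80 wt%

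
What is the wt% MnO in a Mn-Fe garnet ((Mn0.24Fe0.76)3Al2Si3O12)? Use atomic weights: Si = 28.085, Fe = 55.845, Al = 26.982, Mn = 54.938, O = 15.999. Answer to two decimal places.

M((Mn0.24Fe0.76)3Al2Si3O12) = 497.089 g/mol; M(MnO) = 70.937 g/mol.
Moles MnO per formula unit = 0.72 Mn ÷ 1 = 0.7200.
MnO fraction = (0.7200 × 70.937) / 497.089 = 51.075/497.089 = 0.1027.

10.27 wt%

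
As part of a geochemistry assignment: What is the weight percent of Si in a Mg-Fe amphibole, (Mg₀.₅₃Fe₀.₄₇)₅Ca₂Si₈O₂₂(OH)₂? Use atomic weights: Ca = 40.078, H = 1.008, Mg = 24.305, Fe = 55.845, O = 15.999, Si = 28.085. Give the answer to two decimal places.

Molar mass of (Mg₀.₅₃Fe₀.₄₇)₅Ca₂Si₈O₂₂(OH)₂: 2.65·24.305 + 2.35·55.845 + 2·40.078 + 8·28.085 + 24·15.999 + 2·1.008 = 886.472 g/mol.
Mass of Si per formula unit: 8 × 28.085 = 224.680 g.
Weight fraction Si = 224.680 / 886.472 = 0.2535.

25.35 mass %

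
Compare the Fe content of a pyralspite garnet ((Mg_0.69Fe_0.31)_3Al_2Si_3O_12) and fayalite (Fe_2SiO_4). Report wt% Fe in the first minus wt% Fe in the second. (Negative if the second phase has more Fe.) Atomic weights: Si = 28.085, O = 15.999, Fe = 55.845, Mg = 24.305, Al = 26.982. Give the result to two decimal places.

First mineral: 51.936 g Fe in 432.454 g formula = 12.01 wt% Fe.
Second mineral: 111.690 g Fe in 203.771 g formula = 54.81 wt% Fe.
12.01% − 54.81% gives a difference of -42.80 percentage points.

-42.80 percentage points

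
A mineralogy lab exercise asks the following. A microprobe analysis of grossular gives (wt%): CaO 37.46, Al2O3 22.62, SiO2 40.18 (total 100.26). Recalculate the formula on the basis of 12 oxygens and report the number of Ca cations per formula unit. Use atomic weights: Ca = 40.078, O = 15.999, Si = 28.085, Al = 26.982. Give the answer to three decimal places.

3.001 Ca apfu

CaO: 37.46/56.077 = 0.66801 mol → 0.66801 mol Ca, 0.66801 mol O.
Al2O3: 22.62/101.961 = 0.22185 mol → 0.44370 mol Al, 0.66555 mol O.
SiO2: 40.18/60.083 = 0.66874 mol → 0.66874 mol Si, 1.33748 mol O.
Total oxygen = 2.67104 mol. Normalization factor = 12/2.67104 = 4.49263.
Ca per 12 O = 0.66801 × 4.49263 = 3.001.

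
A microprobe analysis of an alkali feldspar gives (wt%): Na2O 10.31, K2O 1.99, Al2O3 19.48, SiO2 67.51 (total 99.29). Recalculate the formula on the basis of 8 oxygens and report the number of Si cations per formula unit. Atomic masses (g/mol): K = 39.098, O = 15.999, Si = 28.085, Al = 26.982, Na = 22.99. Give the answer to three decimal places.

10.31 wt% Na2O ÷ 61.979 g/mol = 0.16635 mol, giving 0.33270 Na and 0.16635 O.
1.99 wt% K2O ÷ 94.195 g/mol = 0.02113 mol, giving 0.04226 K and 0.02113 O.
19.48 wt% Al2O3 ÷ 101.961 g/mol = 0.19105 mol, giving 0.38210 Al and 0.57315 O.
67.51 wt% SiO2 ÷ 60.083 g/mol = 1.12361 mol, giving 1.12361 Si and 2.24722 O.
Oxygen sums to 3.00785; scaling by 8/3.00785 = 2.65971 puts the formula on 8 O.
Si: 1.12361 × 2.65971 = 2.988 atoms per formula unit.

2.988 Si apfu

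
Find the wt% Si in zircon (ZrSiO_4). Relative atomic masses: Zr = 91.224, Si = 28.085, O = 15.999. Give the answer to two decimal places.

15.32 wt%

Formula mass = 1·91.224 + 1·28.085 + 4·15.999 = 183.305 g/mol, of which 28.085 g is Si.
So Si makes up 28.085/183.305 = 0.1532 of the mass, i.e. 15.32%.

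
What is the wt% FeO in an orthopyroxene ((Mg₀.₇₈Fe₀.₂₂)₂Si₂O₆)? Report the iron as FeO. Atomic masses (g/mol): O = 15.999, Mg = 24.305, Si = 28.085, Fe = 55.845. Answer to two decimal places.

14.73 wt%

M((Mg₀.₇₈Fe₀.₂₂)₂Si₂O₆) = 214.652 g/mol; M(FeO) = 71.844 g/mol.
Moles FeO per formula unit = 0.44 Fe ÷ 1 = 0.4400.
FeO fraction = (0.4400 × 71.844) / 214.652 = 31.611/214.652 = 0.1473.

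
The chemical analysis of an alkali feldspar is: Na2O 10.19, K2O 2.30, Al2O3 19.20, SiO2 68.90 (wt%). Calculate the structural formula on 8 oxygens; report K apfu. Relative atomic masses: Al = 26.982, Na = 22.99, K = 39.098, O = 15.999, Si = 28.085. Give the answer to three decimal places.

Na2O: 10.19/61.979 = 0.16441 mol → 0.32882 mol Na, 0.16441 mol O.
K2O: 2.30/94.195 = 0.02442 mol → 0.04884 mol K, 0.02442 mol O.
Al2O3: 19.20/101.961 = 0.18831 mol → 0.37662 mol Al, 0.56493 mol O.
SiO2: 68.90/60.083 = 1.14675 mol → 1.14675 mol Si, 2.29350 mol O.
Total oxygen = 3.04726 mol. Normalization factor = 8/3.04726 = 2.62531.
K per 8 O = 0.04884 × 2.62531 = 0.128.

0.128 K apfu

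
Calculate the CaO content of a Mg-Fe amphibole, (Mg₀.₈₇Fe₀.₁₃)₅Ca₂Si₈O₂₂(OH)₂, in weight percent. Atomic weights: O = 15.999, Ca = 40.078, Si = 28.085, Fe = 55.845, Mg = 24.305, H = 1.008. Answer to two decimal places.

13.47 wt%

Molar mass of (Mg₀.₈₇Fe₀.₁₃)₅Ca₂Si₈O₂₂(OH)₂ = 4.35×24.305 + 0.65×55.845 + 2×40.078 + 8×28.085 + 24×15.999 + 2×1.008 = 832.854 g/mol.
Each formula unit contains 2 Ca, equivalent to 2/1 = 2.0000 mol CaO.
M(CaO) = 1×40.078 + 1×15.999 = 56.077 g/mol.
Mass of CaO per formula unit = 2.0000 × 56.077 = 112.154 g.
CaO wt% = 112.154 / 832.854 × 100 = 13.47%.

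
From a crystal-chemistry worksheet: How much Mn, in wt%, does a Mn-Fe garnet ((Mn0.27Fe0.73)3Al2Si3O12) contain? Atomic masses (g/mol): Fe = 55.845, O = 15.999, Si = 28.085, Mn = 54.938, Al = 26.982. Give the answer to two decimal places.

8.95 wt%

Molar mass of (Mn0.27Fe0.73)3Al2Si3O12: 0.81·54.938 + 2.19·55.845 + 2·26.982 + 3·28.085 + 12·15.999 = 497.007 g/mol.
Mass of Mn per formula unit: 0.81 × 54.938 = 44.500 g.
Weight fraction Mn = 44.500 / 497.007 = 0.0895.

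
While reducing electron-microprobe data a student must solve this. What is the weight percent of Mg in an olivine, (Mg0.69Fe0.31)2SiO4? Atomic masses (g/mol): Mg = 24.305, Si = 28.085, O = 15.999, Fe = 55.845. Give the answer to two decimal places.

Molar mass of (Mg0.69Fe0.31)2SiO4: 1.38*24.305 + 0.62*55.845 + 1*28.085 + 4*15.999 = 160.246 g/mol.
Mass of Mg per formula unit: 1.38 × 24.305 = 33.541 g.
Weight fraction Mg = 33.541 / 160.246 = 0.2093.

20.93 mass %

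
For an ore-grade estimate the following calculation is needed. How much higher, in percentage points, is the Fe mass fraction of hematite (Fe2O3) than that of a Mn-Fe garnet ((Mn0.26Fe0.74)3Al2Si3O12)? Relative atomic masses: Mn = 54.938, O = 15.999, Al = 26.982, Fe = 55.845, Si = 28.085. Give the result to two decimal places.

M(Fe2O3) = 159.687 g/mol, so wt% Fe = 111.690/159.687 × 100 = 69.94%.
M((Mn0.26Fe0.74)3Al2Si3O12) = 497.035 g/mol, so wt% Fe = 123.976/497.035 × 100 = 24.94%.
69.94 − 24.94 = 45.00 pp.

45.00 percentage points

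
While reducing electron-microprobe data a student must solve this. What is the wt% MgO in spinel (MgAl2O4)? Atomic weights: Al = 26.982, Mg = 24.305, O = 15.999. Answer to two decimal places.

Molar mass of MgAl2O4 = 1*24.305 + 2*26.982 + 4*15.999 = 142.265 g/mol.
Each formula unit contains 1 Mg, equivalent to 1/1 = 1.0000 mol MgO.
M(MgO) = 1×24.305 + 1×15.999 = 40.304 g/mol.
Mass of MgO per formula unit = 1.0000 × 40.304 = 40.304 g.
MgO wt% = 40.304 / 142.265 × 100 = 28.33%.

28.33 wt%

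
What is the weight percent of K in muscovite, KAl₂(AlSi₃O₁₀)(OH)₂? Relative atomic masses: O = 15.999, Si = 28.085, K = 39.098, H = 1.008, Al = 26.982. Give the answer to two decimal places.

Formula mass = 1×39.098 + 3×26.982 + 3×28.085 + 12×15.999 + 2×1.008 = 398.303 g/mol, of which 39.098 g is K.
So K makes up 39.098/398.303 = 0.0982 of the mass, i.e. 9.82%.

9.82 mass %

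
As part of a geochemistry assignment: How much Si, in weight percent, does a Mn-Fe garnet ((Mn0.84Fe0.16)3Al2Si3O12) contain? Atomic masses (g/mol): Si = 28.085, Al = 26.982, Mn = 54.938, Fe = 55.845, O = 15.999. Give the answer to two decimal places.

17.01 weight percent

Formula mass = 2.52×54.938 + 0.48×55.845 + 2×26.982 + 3×28.085 + 12×15.999 = 495.456 g/mol, of which 84.255 g is Si.
So Si makes up 84.255/495.456 = 0.1701 of the mass, i.e. 17.01%.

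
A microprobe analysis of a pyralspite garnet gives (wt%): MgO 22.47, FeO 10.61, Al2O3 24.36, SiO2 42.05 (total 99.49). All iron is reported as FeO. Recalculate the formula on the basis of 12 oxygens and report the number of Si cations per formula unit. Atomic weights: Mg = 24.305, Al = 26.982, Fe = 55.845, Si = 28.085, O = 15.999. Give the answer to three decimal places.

2.976 Si apfu

MgO: 22.47/40.304 = 0.55751 mol → 0.55751 mol Mg, 0.55751 mol O.
FeO: 10.61/71.844 = 0.14768 mol → 0.14768 mol Fe, 0.14768 mol O.
Al2O3: 24.36/101.961 = 0.23891 mol → 0.47782 mol Al, 0.71673 mol O.
SiO2: 42.05/60.083 = 0.69987 mol → 0.69987 mol Si, 1.39974 mol O.
Total oxygen = 2.82166 mol. Normalization factor = 12/2.82166 = 4.25282.
Si per 12 O = 0.69987 × 4.25282 = 2.976.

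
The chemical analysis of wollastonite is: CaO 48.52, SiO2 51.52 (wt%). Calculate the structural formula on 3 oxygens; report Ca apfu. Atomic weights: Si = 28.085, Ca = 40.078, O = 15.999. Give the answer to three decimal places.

48.52 wt% CaO ÷ 56.077 g/mol = 0.86524 mol, giving 0.86524 Ca and 0.86524 O.
51.52 wt% SiO2 ÷ 60.083 g/mol = 0.85748 mol, giving 0.85748 Si and 1.71496 O.
Oxygen sums to 2.58020; scaling by 3/2.58020 = 1.16270 puts the formula on 3 O.
Ca: 0.86524 × 1.16270 = 1.006 atoms per formula unit.

1.006 Ca apfu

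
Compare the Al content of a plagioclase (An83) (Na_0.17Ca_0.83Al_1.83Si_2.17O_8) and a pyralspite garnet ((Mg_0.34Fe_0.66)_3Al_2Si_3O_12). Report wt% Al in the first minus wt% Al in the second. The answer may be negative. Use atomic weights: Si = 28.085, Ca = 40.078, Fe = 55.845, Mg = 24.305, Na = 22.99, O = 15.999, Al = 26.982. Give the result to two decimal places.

First mineral: 49.377 g Al in 275.487 g formula = 17.92 wt% Al.
Second mineral: 53.964 g Al in 465.571 g formula = 11.59 wt% Al.
17.92% − 11.59% gives a difference of 6.33 percentage points.

6.33 percentage points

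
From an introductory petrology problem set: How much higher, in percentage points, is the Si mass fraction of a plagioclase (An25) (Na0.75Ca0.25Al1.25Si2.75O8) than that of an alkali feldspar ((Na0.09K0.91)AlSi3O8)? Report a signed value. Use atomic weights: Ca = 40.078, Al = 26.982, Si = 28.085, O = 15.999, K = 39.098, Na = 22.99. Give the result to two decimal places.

First mineral: 77.234 g Si in 266.215 g formula = 29.01 wt% Si.
Second mineral: 84.255 g Si in 276.877 g formula = 30.43 wt% Si.
29.01% − 30.43% gives a difference of -1.42 percentage points.

-1.42 percentage points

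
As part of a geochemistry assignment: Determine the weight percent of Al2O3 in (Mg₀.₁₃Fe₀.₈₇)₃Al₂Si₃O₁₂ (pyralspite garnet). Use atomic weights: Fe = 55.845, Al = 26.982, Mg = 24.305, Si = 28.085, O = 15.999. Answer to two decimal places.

21.00 wt%

Formula mass = 485.441 g/mol.
2 Al → 1.0000 mol Al2O3 per formula unit; M(Al2O3) = 101.961, so Al2O3 mass = 101.961 g.
101.961/485.441 × 100 = 21.00 wt%.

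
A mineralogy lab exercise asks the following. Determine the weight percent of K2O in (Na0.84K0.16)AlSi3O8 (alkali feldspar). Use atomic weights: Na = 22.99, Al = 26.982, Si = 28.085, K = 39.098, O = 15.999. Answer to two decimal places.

2.85 wt%

Formula mass = 264.796 g/mol.
0.16 K → 0.0800 mol K2O per formula unit; M(K2O) = 94.195, so K2O mass = 7.536 g.
7.536/264.796 × 100 = 2.85 wt%.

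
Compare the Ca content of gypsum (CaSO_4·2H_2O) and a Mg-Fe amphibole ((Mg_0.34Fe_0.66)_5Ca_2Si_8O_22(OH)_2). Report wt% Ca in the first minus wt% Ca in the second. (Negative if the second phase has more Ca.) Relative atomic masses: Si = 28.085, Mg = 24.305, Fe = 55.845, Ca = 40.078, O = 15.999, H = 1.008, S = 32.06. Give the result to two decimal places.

First mineral: 40.078 g Ca in 172.164 g formula = 23.28 wt% Ca.
Second mineral: 80.156 g Ca in 916.435 g formula = 8.75 wt% Ca.
23.28% − 8.75% gives a difference of 14.53 percentage points.

14.53 percentage points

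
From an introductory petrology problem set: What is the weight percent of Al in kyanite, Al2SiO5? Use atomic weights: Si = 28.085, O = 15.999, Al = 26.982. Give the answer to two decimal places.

M(Al2SiO5) = 162.044 g/mol.
Al contributes 2 × 26.982 = 53.964 g per mole.
53.964/162.044 = 0.3330 → 33.30%.

33.30 weight percent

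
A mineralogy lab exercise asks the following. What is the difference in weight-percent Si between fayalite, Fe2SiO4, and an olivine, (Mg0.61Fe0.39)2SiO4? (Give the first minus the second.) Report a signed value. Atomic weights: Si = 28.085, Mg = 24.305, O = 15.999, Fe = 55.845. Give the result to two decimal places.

First mineral: 28.085 g Si in 203.771 g formula = 13.78 wt% Si.
Second mineral: 28.085 g Si in 165.292 g formula = 16.99 wt% Si.
13.78% − 16.99% gives a difference of -3.21 percentage points.

-3.21 percentage points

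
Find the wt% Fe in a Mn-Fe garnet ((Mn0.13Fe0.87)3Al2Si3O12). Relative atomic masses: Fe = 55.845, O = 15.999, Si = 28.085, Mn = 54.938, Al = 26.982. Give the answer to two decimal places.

Molar mass of (Mn0.13Fe0.87)3Al2Si3O12: 0.39*54.938 + 2.61*55.845 + 2*26.982 + 3*28.085 + 12*15.999 = 497.388 g/mol.
Mass of Fe per formula unit: 2.61 × 55.845 = 145.755 g.
Weight fraction Fe = 145.755 / 497.388 = 0.2930.

29.30 wt%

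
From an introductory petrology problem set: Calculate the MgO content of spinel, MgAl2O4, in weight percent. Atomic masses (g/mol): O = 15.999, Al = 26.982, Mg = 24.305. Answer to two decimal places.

M(MgAl2O4) = 142.265 g/mol; M(MgO) = 40.304 g/mol.
Moles MgO per formula unit = 1 Mg ÷ 1 = 1.0000.
MgO fraction = (1.0000 × 40.304) / 142.265 = 40.304/142.265 = 0.2833.

28.33 wt%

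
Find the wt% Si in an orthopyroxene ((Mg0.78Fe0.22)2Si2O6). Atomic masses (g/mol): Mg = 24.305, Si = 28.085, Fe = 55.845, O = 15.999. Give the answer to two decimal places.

26.17 wt%

Molar mass of (Mg0.78Fe0.22)2Si2O6: 1.56·24.305 + 0.44·55.845 + 2·28.085 + 6·15.999 = 214.652 g/mol.
Mass of Si per formula unit: 2 × 28.085 = 56.170 g.
Weight fraction Si = 56.170 / 214.652 = 0.2617.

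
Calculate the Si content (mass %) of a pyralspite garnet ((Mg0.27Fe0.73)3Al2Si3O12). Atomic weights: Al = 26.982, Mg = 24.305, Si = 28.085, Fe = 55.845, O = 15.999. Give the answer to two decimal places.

Molar mass of (Mg0.27Fe0.73)3Al2Si3O12: 0.81*24.305 + 2.19*55.845 + 2*26.982 + 3*28.085 + 12*15.999 = 472.195 g/mol.
Mass of Si per formula unit: 3 × 28.085 = 84.255 g.
Weight fraction Si = 84.255 / 472.195 = 0.1784.

17.84 mass %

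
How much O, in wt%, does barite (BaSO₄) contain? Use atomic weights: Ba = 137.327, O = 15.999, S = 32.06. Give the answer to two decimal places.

Molar mass of BaSO₄: 1*137.327 + 1*32.06 + 4*15.999 = 233.383 g/mol.
Mass of O per formula unit: 4 × 15.999 = 63.996 g.
Weight fraction O = 63.996 / 233.383 = 0.2742.

27.42 wt%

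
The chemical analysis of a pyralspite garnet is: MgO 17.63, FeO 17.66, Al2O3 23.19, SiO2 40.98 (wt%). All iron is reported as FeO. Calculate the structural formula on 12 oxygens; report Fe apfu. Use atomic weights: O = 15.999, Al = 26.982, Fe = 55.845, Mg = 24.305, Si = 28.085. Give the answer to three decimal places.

MgO: 17.63/40.304 = 0.43743 mol → 0.43743 mol Mg, 0.43743 mol O.
FeO: 17.66/71.844 = 0.24581 mol → 0.24581 mol Fe, 0.24581 mol O.
Al2O3: 23.19/101.961 = 0.22744 mol → 0.45488 mol Al, 0.68232 mol O.
SiO2: 40.98/60.083 = 0.68206 mol → 0.68206 mol Si, 1.36412 mol O.
Total oxygen = 2.72968 mol. Normalization factor = 12/2.72968 = 4.39612.
Fe per 12 O = 0.24581 × 4.39612 = 1.081.

1.081 Fe apfu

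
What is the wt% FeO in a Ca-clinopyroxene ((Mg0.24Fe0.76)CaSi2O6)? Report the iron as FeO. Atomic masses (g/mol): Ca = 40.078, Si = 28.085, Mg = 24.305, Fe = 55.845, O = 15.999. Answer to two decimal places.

Molar mass of (Mg0.24Fe0.76)CaSi2O6 = 0.24·24.305 + 0.76·55.845 + 1·40.078 + 2·28.085 + 6·15.999 = 240.517 g/mol.
Each formula unit contains 0.76 Fe, equivalent to 0.76/1 = 0.7600 mol FeO.
M(FeO) = 1×55.845 + 1×15.999 = 71.844 g/mol.
Mass of FeO per formula unit = 0.7600 × 71.844 = 54.601 g.
FeO wt% = 54.601 / 240.517 × 100 = 22.70%.

22.70 wt%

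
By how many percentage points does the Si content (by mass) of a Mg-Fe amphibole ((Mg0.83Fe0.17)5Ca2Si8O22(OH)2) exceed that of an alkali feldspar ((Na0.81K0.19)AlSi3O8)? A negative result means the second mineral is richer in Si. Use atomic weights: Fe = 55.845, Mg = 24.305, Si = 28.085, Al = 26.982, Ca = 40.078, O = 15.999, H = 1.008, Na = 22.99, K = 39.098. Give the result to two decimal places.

-4.99 percentage points

First mineral: 224.680 g Si in 839.162 g formula = 26.77 wt% Si.
Second mineral: 84.255 g Si in 265.280 g formula = 31.76 wt% Si.
26.77% − 31.76% gives a difference of -4.99 percentage points.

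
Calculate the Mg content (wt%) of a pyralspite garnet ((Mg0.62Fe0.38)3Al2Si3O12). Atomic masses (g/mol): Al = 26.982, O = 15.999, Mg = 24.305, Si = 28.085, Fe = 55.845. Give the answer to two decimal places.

Formula mass = 1.86×24.305 + 1.14×55.845 + 2×26.982 + 3×28.085 + 12×15.999 = 439.078 g/mol, of which 45.207 g is Mg.
So Mg makes up 45.207/439.078 = 0.1030 of the mass, i.e. 10.30%.

10.30 wt%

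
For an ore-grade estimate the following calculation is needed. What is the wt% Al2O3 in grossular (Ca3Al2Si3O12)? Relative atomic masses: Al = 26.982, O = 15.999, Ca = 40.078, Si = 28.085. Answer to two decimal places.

22.64 wt%

Formula mass = 450.441 g/mol.
2 Al → 1.0000 mol Al2O3 per formula unit; M(Al2O3) = 101.961, so Al2O3 mass = 101.961 g.
101.961/450.441 × 100 = 22.64 wt%.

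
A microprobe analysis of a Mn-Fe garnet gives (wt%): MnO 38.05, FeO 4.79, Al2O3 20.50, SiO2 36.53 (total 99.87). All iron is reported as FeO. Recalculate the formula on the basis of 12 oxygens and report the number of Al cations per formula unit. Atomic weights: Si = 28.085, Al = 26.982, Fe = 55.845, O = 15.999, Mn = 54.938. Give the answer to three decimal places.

38.05 wt% MnO ÷ 70.937 g/mol = 0.53639 mol, giving 0.53639 Mn and 0.53639 O.
4.79 wt% FeO ÷ 71.844 g/mol = 0.06667 mol, giving 0.06667 Fe and 0.06667 O.
20.50 wt% Al2O3 ÷ 101.961 g/mol = 0.20106 mol, giving 0.40212 Al and 0.60318 O.
36.53 wt% SiO2 ÷ 60.083 g/mol = 0.60799 mol, giving 0.60799 Si and 1.21598 O.
Oxygen sums to 2.42222; scaling by 12/2.42222 = 4.95413 puts the formula on 12 O.
Al: 0.40212 × 4.95413 = 1.992 atoms per formula unit.

1.992 Al apfu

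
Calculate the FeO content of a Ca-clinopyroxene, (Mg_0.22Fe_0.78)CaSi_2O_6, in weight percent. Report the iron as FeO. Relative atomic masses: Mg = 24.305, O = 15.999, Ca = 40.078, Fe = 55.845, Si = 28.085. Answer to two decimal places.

Formula mass = 241.148 g/mol.
0.78 Fe → 0.7800 mol FeO per formula unit; M(FeO) = 71.844, so FeO mass = 56.038 g.
56.038/241.148 × 100 = 23.24 wt%.

23.24 wt%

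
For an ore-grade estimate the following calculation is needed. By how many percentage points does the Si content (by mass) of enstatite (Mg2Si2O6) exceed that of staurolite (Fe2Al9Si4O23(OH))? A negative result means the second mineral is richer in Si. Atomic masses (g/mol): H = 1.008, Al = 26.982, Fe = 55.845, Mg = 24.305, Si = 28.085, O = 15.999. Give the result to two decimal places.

First mineral: 56.170 g Si in 200.774 g formula = 27.98 wt% Si.
Second mineral: 112.340 g Si in 851.852 g formula = 13.19 wt% Si.
27.98% − 13.19% gives a difference of 14.79 percentage points.

14.79 percentage points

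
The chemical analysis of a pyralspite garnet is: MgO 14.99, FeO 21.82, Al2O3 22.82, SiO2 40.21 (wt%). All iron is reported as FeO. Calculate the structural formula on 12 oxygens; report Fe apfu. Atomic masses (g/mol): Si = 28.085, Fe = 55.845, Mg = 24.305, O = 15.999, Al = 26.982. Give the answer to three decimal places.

MgO: 14.99/40.304 = 0.37192 mol → 0.37192 mol Mg, 0.37192 mol O.
FeO: 21.82/71.844 = 0.30371 mol → 0.30371 mol Fe, 0.30371 mol O.
Al2O3: 22.82/101.961 = 0.22381 mol → 0.44762 mol Al, 0.67143 mol O.
SiO2: 40.21/60.083 = 0.66924 mol → 0.66924 mol Si, 1.33848 mol O.
Total oxygen = 2.68554 mol. Normalization factor = 12/2.68554 = 4.46838.
Fe per 12 O = 0.30371 × 4.46838 = 1.357.

1.357 Fe apfu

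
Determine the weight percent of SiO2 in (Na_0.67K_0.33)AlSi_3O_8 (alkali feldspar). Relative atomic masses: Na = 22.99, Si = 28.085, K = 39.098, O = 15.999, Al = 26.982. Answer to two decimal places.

67.37 wt%

M((Na_0.67K_0.33)AlSi_3O_8) = 267.535 g/mol; M(SiO2) = 60.083 g/mol.
Moles SiO2 per formula unit = 3 Si ÷ 1 = 3.0000.
SiO2 fraction = (3.0000 × 60.083) / 267.535 = 180.249/267.535 = 0.6737.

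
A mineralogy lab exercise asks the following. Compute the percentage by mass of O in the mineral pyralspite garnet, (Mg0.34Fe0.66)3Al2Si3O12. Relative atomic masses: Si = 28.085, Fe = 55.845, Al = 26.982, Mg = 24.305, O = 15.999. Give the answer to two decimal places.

41.24 wt%

Molar mass of (Mg0.34Fe0.66)3Al2Si3O12: 1.02×24.305 + 1.98×55.845 + 2×26.982 + 3×28.085 + 12×15.999 = 465.571 g/mol.
Mass of O per formula unit: 12 × 15.999 = 191.988 g.
Weight fraction O = 191.988 / 465.571 = 0.4124.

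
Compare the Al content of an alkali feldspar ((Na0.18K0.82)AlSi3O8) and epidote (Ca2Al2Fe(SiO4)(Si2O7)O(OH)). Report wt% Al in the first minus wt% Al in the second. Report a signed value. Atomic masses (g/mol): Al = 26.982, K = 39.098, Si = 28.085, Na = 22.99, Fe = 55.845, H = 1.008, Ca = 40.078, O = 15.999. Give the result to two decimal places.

-1.37 percentage points

First mineral: 26.982 g Al in 275.428 g formula = 9.80 wt% Al.
Second mineral: 53.964 g Al in 483.215 g formula = 11.17 wt% Al.
9.80% − 11.17% gives a difference of -1.37 percentage points.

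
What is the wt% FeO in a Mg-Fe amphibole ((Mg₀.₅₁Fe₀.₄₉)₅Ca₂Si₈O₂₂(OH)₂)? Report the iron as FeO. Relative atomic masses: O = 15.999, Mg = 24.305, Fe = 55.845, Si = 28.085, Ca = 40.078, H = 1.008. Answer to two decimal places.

19.79 wt%

Molar mass of (Mg₀.₅₁Fe₀.₄₉)₅Ca₂Si₈O₂₂(OH)₂ = 2.55*24.305 + 2.45*55.845 + 2*40.078 + 8*28.085 + 24*15.999 + 2*1.008 = 889.626 g/mol.
Each formula unit contains 2.45 Fe, equivalent to 2.45/1 = 2.4500 mol FeO.
M(FeO) = 1×55.845 + 1×15.999 = 71.844 g/mol.
Mass of FeO per formula unit = 2.4500 × 71.844 = 176.018 g.
FeO wt% = 176.018 / 889.626 × 100 = 19.79%.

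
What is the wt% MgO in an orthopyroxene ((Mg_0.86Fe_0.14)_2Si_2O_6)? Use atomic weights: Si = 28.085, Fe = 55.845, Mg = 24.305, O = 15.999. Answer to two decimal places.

33.07 wt%

M((Mg_0.86Fe_0.14)_2Si_2O_6) = 209.605 g/mol; M(MgO) = 40.304 g/mol.
Moles MgO per formula unit = 1.72 Mg ÷ 1 = 1.7200.
MgO fraction = (1.7200 × 40.304) / 209.605 = 69.323/209.605 = 0.3307.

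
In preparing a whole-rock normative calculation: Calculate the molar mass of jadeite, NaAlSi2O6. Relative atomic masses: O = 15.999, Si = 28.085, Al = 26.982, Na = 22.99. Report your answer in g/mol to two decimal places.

202.14 g/mol

The formula mass is the sum 1·22.99 + 1·26.982 + 2·28.085 + 6·15.999.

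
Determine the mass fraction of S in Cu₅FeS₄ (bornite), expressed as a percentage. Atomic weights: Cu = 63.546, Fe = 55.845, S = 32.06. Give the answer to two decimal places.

25.56 wt%

M(Cu₅FeS₄) = 501.815 g/mol.
S contributes 4 × 32.06 = 128.240 g per mole.
128.240/501.815 = 0.2556 → 25.56%.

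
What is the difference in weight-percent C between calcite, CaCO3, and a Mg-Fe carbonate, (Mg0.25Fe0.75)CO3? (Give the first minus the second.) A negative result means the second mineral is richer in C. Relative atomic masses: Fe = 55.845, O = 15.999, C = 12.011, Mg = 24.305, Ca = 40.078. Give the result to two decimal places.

C in CaCO3: molar mass 100.086 g/mol; 1×12.011 = 12.011 g → 12.00 wt%.
C in (Mg0.25Fe0.75)CO3: molar mass 107.968 g/mol; 1×12.011 = 12.011 g → 11.12 wt%.
Difference = 12.00 − 11.12 = 0.88 percentage points.

0.88 percentage points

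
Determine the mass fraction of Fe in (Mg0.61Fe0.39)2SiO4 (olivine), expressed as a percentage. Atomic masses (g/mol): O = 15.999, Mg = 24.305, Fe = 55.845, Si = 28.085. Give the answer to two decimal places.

26.35 weight percent

Formula mass = 1.22*24.305 + 0.78*55.845 + 1*28.085 + 4*15.999 = 165.292 g/mol, of which 43.559 g is Fe.
So Fe makes up 43.559/165.292 = 0.2635 of the mass, i.e. 26.35%.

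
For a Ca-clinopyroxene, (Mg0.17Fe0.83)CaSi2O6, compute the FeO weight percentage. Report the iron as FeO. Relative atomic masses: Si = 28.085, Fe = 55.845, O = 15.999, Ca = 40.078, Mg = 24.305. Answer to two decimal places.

24.57 wt%

Formula mass = 242.725 g/mol.
0.83 Fe → 0.8300 mol FeO per formula unit; M(FeO) = 71.844, so FeO mass = 59.631 g.
59.631/242.725 × 100 = 24.57 wt%.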